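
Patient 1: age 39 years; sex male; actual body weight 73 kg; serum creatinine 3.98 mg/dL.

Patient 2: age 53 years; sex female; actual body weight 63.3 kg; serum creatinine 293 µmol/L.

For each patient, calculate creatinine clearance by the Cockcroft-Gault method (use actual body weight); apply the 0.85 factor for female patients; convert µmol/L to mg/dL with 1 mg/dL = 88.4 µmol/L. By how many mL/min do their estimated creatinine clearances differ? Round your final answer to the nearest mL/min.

6 mL/min

Patient 1: CrCl = (140 − 39) × 73 / (72 × 3.98) = 7373.0 / 286.56 ≈ 25.7 mL/min
Patient 2: SCr = 293 / 88.4 = 3.314 mg/dL
Patient 2: CrCl = (140 − 53) × 63.3 / (72 × 3.314) × 0.85 = 5507.1 / 238.61 × 0.85 ≈ 19.6 mL/min
|25.7 − 19.6| = 6.1 mL/min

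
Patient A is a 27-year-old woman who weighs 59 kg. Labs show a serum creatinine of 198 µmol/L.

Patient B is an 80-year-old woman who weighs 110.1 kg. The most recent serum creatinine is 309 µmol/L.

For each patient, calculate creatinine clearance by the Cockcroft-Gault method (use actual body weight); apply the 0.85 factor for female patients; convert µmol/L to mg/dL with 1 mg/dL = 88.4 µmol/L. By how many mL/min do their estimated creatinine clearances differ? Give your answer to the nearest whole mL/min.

Patient A: SCr = 198 / 88.4 = 2.24 mg/dL
Patient A: CrCl = (140 − 27) × 59 / (72 × 2.24) × 0.85 = 6667.0 / 161.28 × 0.85 ≈ 35.1 mL/min
Patient B: SCr = 309 / 88.4 = 3.495 mg/dL
Patient B: CrCl = (140 − 80) × 110.1 / (72 × 3.495) × 0.85 = 6606.0 / 251.64 × 0.85 ≈ 22.3 mL/min
|35.1 − 22.3| = 12.8 mL/min

13 mL/min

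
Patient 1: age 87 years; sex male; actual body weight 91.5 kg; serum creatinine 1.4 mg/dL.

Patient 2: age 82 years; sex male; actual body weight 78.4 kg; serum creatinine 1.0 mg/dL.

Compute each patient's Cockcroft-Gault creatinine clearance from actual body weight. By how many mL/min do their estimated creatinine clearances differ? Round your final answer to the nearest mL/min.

15 mL/min

Patient 1: CrCl = (140 − 87) × 91.5 / (72 × 1.4) = 4849.5 / 100.80 ≈ 48.1 mL/min
Patient 2: CrCl = (140 − 82) × 78.4 / (72 × 1) = 4547.2 / 72.00 ≈ 63.2 mL/min
|48.1 − 63.2| = 15.1 mL/min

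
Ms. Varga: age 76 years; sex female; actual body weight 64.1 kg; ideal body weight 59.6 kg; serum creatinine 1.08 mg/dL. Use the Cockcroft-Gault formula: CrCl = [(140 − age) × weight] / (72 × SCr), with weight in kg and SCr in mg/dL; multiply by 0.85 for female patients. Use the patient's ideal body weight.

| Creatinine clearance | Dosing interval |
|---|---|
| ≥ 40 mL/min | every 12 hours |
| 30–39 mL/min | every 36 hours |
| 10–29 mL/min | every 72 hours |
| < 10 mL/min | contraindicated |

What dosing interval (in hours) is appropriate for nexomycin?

CrCl = (140 − 76) × 59.6 / (72 × 1.08) × 0.85 = 3814.4 / 77.76 × 0.85 ≈ 41.7 mL/min
CrCl ≈ 42 mL/min → bracket ≥ 40 mL/min → every 12 hours.

every 12 hours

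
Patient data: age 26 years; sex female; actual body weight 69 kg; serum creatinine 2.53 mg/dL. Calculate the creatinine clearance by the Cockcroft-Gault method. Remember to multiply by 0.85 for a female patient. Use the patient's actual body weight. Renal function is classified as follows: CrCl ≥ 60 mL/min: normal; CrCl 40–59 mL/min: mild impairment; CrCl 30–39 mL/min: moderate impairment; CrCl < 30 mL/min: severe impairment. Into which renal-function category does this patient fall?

CrCl = (140 − 26) × 69 / (72 × 2.53) × 0.85 = 7866.0 / 182.16 × 0.85 ≈ 36.7 mL/min
37 mL/min falls in the 'moderate impairment' range.

moderate impairment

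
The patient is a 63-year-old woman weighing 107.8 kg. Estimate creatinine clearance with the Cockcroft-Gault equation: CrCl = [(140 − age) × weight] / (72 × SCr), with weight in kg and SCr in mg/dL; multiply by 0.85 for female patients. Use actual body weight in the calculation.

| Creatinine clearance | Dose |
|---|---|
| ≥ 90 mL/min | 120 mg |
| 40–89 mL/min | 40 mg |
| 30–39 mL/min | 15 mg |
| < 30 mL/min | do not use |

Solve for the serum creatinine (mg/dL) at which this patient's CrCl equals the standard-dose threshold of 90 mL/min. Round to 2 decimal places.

1.09 mg/dL

Standard dose requires CrCl ≥ 90 mL/min.
Set (140 − 63) × 107.8 × 0.85 / (72 × SCr) = 90
SCr = (140 − 63) × 107.8 × 0.85 / (72 × 90) = 1.089 mg/dL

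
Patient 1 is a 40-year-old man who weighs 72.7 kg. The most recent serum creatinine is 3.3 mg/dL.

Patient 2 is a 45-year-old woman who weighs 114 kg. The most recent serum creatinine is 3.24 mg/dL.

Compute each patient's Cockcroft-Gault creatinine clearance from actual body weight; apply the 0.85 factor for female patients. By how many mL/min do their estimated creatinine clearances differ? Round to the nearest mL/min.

Patient 1: CrCl = (140 − 40) × 72.7 / (72 × 3.3) = 7270.0 / 237.60 ≈ 30.6 mL/min
Patient 2: CrCl = (140 − 45) × 114 / (72 × 3.24) × 0.85 = 10830.0 / 233.28 × 0.85 ≈ 39.5 mL/min
|30.6 − 39.5| = 8.9 mL/min

9 mL/min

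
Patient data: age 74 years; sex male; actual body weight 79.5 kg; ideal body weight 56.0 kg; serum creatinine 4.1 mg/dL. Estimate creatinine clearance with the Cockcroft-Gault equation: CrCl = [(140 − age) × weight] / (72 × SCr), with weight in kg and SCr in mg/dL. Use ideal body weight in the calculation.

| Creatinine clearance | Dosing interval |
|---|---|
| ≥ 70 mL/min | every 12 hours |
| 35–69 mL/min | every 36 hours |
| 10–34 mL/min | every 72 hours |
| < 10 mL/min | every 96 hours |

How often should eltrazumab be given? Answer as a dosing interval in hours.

CrCl = (140 − 74) × 56 / (72 × 4.1) = 3696.0 / 295.20 ≈ 12.5 mL/min
CrCl ≈ 13 mL/min → bracket 10–34 mL/min → every 72 hours.

every 72 hours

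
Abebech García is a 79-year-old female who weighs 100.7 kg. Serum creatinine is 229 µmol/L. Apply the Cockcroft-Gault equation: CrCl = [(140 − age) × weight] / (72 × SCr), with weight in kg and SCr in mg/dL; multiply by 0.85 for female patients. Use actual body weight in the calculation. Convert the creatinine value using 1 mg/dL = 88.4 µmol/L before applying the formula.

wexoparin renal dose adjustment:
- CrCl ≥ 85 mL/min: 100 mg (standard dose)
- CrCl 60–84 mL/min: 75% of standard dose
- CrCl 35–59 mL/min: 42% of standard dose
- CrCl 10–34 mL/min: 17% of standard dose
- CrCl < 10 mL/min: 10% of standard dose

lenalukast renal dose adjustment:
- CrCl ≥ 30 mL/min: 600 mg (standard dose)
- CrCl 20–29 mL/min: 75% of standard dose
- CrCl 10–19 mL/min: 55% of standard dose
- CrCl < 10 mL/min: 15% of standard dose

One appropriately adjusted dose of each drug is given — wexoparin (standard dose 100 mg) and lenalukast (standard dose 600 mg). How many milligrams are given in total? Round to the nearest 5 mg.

SCr = 229 / 88.4 = 2.59 mg/dL
CrCl = (140 − 79) × 100.7 / (72 × 2.59) × 0.85 = 6142.7 / 186.48 × 0.85 ≈ 28.0 mL/min
CrCl ≈ 28 mL/min.
wexoparin: 10–34 mL/min → 17% of 100 mg = 17 mg.
lenalukast: 20–29 mL/min → 75% of 600 mg = 450 mg.
Total = 17 + 450 = 467 mg.

465 mg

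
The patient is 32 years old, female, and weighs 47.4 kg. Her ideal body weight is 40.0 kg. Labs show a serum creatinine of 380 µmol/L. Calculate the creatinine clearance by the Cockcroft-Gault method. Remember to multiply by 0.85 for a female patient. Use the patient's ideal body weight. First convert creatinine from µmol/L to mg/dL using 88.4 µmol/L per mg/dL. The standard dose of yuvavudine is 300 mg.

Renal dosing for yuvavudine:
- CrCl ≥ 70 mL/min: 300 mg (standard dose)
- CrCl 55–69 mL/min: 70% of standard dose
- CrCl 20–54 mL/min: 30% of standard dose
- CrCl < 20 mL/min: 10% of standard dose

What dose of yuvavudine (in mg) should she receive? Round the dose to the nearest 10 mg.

30 mg

SCr = 380 / 88.4 = 4.299 mg/dL
CrCl = (140 − 32) × 40 / (72 × 4.299) × 0.85 = 4320.0 / 309.53 × 0.85 ≈ 11.9 mL/min
CrCl ≈ 12 mL/min → bracket < 20 mL/min.
10% of 300 mg = 30 mg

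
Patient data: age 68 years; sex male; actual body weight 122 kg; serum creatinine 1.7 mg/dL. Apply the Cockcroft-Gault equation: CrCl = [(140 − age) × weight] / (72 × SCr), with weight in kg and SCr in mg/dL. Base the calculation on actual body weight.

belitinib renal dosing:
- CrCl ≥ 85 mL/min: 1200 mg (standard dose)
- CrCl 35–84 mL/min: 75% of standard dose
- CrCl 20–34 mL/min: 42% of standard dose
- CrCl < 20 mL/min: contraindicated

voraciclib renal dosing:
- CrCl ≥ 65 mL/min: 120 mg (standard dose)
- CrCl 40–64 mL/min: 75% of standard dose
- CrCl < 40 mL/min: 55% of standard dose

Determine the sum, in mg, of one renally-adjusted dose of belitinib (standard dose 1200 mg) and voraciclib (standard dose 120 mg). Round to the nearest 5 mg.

CrCl = (140 − 68) × 122 / (72 × 1.7) = 8784.0 / 122.40 ≈ 71.8 mL/min
CrCl ≈ 72 mL/min.
belitinib: 35–84 mL/min → 75% of 1200 mg = 900 mg.
voraciclib: ≥ 65 mL/min → 100% of 120 mg = 120 mg.
Total = 900 + 120 = 1020 mg.

1020 mg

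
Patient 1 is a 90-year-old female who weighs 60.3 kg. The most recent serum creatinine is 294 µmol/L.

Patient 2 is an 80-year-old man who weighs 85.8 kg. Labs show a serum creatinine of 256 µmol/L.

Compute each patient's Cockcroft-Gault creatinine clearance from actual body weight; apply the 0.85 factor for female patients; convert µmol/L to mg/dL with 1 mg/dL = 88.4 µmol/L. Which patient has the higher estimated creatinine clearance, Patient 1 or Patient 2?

Patient 2

Patient 1: SCr = 294 / 88.4 = 3.326 mg/dL
Patient 1: CrCl = (140 − 90) × 60.3 / (72 × 3.326) × 0.85 = 3015.0 / 239.47 × 0.85 ≈ 10.7 mL/min
Patient 2: SCr = 256 / 88.4 = 2.896 mg/dL
Patient 2: CrCl = (140 − 80) × 85.8 / (72 × 2.896) = 5148.0 / 208.51 ≈ 24.7 mL/min
10.7 vs 24.7 mL/min → Patient 2 is higher.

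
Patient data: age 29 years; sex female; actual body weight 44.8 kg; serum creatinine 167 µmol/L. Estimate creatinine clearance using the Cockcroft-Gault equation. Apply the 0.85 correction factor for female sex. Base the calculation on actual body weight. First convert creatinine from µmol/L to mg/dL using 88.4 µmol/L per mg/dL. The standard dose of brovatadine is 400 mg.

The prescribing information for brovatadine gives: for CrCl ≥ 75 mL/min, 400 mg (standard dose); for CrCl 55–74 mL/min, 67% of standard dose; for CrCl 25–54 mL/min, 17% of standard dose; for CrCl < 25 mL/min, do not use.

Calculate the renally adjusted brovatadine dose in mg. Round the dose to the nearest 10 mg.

70 mg

SCr = 167 / 88.4 = 1.889 mg/dL
CrCl = (140 − 29) × 44.8 / (72 × 1.889) × 0.85 = 4972.8 / 136.01 × 0.85 ≈ 31.1 mL/min
CrCl ≈ 31 mL/min → bracket 25–54 mL/min.
17% of 400 mg = 68 mg → 70 mg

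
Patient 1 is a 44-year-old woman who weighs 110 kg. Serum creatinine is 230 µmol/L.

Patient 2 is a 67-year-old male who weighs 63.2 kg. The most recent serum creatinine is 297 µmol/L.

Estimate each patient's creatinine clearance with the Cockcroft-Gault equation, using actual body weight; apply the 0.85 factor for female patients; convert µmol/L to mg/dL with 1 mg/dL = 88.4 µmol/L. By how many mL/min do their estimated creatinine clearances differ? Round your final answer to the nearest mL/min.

Patient 1: SCr = 230 / 88.4 = 2.602 mg/dL
Patient 1: CrCl = (140 − 44) × 110 / (72 × 2.602) × 0.85 = 10560.0 / 187.34 × 0.85 ≈ 47.9 mL/min
Patient 2: SCr = 297 / 88.4 = 3.36 mg/dL
Patient 2: CrCl = (140 − 67) × 63.2 / (72 × 3.36) = 4613.6 / 241.92 ≈ 19.1 mL/min
|47.9 − 19.1| = 28.8 mL/min

29 mL/min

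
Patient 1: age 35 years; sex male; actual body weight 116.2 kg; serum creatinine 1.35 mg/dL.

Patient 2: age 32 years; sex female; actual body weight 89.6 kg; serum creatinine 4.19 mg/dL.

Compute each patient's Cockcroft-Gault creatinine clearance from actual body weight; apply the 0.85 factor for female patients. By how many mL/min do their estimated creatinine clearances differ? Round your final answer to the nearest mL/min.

98 mL/min

Patient 1: CrCl = (140 − 35) × 116.2 / (72 × 1.35) = 12201.0 / 97.20 ≈ 125.5 mL/min
Patient 2: CrCl = (140 − 32) × 89.6 / (72 × 4.19) × 0.85 = 9676.8 / 301.68 × 0.85 ≈ 27.3 mL/min
|125.5 − 27.3| = 98.2 mL/min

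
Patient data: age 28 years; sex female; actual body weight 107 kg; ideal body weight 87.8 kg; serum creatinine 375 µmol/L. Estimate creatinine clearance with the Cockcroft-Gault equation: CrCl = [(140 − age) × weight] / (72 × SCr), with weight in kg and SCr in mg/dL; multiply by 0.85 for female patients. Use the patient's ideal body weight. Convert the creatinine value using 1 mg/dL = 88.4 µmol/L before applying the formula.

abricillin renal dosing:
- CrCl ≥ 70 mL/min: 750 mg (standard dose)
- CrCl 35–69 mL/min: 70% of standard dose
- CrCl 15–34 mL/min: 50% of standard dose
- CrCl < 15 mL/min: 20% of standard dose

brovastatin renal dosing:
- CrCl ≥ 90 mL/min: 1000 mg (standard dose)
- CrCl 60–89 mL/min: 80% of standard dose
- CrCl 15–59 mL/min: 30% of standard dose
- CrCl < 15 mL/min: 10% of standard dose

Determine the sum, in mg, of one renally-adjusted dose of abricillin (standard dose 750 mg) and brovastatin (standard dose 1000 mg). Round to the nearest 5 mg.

675 mg

SCr = 375 / 88.4 = 4.242 mg/dL
CrCl = (140 − 28) × 87.8 / (72 × 4.242) × 0.85 = 9833.6 / 305.42 × 0.85 ≈ 27.4 mL/min
CrCl ≈ 27 mL/min.
abricillin: 15–34 mL/min → 50% of 750 mg = 375 mg.
brovastatin: 15–59 mL/min → 30% of 1000 mg = 300 mg.
Total = 375 + 300 = 675 mg.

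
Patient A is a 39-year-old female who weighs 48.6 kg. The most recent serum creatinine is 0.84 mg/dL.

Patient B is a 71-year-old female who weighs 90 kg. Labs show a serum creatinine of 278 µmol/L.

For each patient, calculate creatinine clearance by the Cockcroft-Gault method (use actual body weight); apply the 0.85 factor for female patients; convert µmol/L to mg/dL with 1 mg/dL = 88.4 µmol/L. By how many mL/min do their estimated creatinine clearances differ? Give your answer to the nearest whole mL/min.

Patient A: CrCl = (140 − 39) × 48.6 / (72 × 0.84) × 0.85 = 4908.6 / 60.48 × 0.85 ≈ 69.0 mL/min
Patient B: SCr = 278 / 88.4 = 3.145 mg/dL
Patient B: CrCl = (140 − 71) × 90 / (72 × 3.145) × 0.85 = 6210.0 / 226.44 × 0.85 ≈ 23.3 mL/min
|69.0 − 23.3| = 45.7 mL/min

46 mL/min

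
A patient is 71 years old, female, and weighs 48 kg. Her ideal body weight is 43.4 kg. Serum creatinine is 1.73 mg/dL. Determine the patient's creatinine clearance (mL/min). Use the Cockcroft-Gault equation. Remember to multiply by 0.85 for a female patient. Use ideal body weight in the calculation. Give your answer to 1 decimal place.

20.4 mL/min

CrCl = (140 − 71) × 43.4 / (72 × 1.73) × 0.85 = 2994.6 / 124.56 × 0.85 ≈ 20.4 mL/min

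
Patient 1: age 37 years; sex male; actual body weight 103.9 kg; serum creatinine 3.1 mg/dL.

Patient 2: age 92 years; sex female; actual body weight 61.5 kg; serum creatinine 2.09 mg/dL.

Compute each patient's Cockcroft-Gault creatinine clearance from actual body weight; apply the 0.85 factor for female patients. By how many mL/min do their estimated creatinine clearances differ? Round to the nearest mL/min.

Patient 1: CrCl = (140 − 37) × 103.9 / (72 × 3.1) = 10701.7 / 223.20 ≈ 47.9 mL/min
Patient 2: CrCl = (140 − 92) × 61.5 / (72 × 2.09) × 0.85 = 2952.0 / 150.48 × 0.85 ≈ 16.7 mL/min
|47.9 − 16.7| = 31.2 mL/min

31 mL/min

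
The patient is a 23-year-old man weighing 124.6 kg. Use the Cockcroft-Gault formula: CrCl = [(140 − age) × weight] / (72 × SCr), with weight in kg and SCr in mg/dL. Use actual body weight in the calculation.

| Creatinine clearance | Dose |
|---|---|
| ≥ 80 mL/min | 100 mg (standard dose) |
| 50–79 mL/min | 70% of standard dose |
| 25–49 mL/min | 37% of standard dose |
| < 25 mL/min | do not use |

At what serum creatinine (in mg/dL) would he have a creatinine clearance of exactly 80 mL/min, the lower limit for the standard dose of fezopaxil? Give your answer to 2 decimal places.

2.53 mg/dL

Standard dose requires CrCl ≥ 80 mL/min.
Set (140 − 23) × 124.6 / (72 × SCr) = 80
SCr = (140 − 23) × 124.6 / (72 × 80) = 2.531 mg/dL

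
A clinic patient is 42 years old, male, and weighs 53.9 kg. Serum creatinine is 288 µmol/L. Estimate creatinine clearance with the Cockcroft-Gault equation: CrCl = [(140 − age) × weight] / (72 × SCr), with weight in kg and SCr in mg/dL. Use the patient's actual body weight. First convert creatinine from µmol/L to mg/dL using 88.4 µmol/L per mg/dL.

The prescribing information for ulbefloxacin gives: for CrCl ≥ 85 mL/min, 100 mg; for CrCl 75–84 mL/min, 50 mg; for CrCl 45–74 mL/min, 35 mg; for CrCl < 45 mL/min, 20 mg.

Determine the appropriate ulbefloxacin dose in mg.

SCr = 288 / 88.4 = 3.258 mg/dL
CrCl = (140 − 42) × 53.9 / (72 × 3.258) = 5282.2 / 234.58 ≈ 22.5 mL/min
CrCl ≈ 23 mL/min → bracket < 45 mL/min.
Dose for this bracket: 20 mg.

20 mg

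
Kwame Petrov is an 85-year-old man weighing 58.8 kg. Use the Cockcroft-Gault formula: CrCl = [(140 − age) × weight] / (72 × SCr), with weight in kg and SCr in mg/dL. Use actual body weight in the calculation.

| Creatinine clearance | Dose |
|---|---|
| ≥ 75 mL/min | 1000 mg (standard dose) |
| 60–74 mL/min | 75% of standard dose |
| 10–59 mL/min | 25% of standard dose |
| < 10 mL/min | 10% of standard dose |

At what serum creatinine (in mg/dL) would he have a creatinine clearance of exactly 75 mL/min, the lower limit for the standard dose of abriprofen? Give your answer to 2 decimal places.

0.60 mg/dL

Standard dose requires CrCl ≥ 75 mL/min.
Set (140 − 85) × 58.8 / (72 × SCr) = 75
SCr = (140 − 85) × 58.8 / (72 × 75) = 0.599 mg/dL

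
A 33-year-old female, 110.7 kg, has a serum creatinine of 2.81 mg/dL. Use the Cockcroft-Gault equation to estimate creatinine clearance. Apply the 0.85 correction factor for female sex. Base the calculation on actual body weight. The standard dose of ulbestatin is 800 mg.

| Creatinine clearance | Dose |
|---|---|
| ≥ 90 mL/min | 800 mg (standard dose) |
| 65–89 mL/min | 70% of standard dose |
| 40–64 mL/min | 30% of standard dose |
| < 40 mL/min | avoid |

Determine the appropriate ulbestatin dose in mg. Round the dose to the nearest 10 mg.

240 mg

CrCl = (140 − 33) × 110.7 / (72 × 2.81) × 0.85 = 11844.9 / 202.32 × 0.85 ≈ 49.8 mL/min
CrCl ≈ 50 mL/min → bracket 40–64 mL/min.
30% of 800 mg = 240 mg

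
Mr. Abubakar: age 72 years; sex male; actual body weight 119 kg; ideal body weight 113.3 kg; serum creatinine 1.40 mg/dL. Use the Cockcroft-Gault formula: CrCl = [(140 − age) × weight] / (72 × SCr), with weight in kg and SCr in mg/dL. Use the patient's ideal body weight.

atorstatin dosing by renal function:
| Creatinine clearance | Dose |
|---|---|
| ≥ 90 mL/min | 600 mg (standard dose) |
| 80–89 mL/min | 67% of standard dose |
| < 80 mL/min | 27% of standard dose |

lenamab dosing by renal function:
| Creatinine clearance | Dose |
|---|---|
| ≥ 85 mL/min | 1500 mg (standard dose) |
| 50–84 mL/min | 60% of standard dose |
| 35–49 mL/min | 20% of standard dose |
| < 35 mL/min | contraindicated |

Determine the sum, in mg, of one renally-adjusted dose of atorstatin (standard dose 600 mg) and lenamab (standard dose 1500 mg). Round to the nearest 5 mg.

1060 mg

CrCl = (140 − 72) × 113.3 / (72 × 1.4) = 7704.4 / 100.80 ≈ 76.4 mL/min
CrCl ≈ 76 mL/min.
atorstatin: < 80 mL/min → 27% of 600 mg = 162 mg.
lenamab: 50–84 mL/min → 60% of 1500 mg = 900 mg.
Total = 162 + 900 = 1062 mg.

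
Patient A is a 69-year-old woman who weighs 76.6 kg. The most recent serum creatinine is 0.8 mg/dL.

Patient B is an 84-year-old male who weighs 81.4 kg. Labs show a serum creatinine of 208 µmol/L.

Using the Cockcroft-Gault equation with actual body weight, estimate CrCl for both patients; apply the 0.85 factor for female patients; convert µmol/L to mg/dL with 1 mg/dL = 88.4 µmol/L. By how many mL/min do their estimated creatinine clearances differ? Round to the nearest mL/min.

Patient A: CrCl = (140 − 69) × 76.6 / (72 × 0.8) × 0.85 = 5438.6 / 57.60 × 0.85 ≈ 80.3 mL/min
Patient B: SCr = 208 / 88.4 = 2.353 mg/dL
Patient B: CrCl = (140 − 84) × 81.4 / (72 × 2.353) = 4558.4 / 169.42 ≈ 26.9 mL/min
|80.3 − 26.9| = 53.4 mL/min

53 mL/min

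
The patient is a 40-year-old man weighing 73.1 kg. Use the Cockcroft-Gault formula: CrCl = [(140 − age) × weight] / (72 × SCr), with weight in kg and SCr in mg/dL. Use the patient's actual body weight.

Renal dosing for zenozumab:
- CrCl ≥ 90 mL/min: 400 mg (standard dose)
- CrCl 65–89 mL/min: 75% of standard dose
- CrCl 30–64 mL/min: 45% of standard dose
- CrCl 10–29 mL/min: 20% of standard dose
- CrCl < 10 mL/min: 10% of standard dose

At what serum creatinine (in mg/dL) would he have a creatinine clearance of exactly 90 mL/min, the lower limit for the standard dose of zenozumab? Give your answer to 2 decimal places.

1.13 mg/dL

Standard dose requires CrCl ≥ 90 mL/min.
Set (140 − 40) × 73.1 / (72 × SCr) = 90
SCr = (140 − 40) × 73.1 / (72 × 90) = 1.128 mg/dL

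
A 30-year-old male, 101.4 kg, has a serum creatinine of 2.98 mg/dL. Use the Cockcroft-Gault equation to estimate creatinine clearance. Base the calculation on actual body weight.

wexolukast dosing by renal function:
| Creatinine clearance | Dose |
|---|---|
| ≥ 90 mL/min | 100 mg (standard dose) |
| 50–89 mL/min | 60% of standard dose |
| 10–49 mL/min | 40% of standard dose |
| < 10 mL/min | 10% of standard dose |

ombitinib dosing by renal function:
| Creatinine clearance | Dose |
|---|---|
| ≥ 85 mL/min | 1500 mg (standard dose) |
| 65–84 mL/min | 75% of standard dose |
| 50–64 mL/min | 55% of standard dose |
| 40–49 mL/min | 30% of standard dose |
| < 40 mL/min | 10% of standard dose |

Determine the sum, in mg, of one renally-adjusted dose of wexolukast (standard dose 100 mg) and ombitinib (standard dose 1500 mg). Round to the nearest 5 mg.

CrCl = (140 − 30) × 101.4 / (72 × 2.98) = 11154.0 / 214.56 ≈ 52.0 mL/min
CrCl ≈ 52 mL/min.
wexolukast: 50–89 mL/min → 60% of 100 mg = 60 mg.
ombitinib: 50–64 mL/min → 55% of 1500 mg = 825 mg.
Total = 60 + 825 = 885 mg.

885 mg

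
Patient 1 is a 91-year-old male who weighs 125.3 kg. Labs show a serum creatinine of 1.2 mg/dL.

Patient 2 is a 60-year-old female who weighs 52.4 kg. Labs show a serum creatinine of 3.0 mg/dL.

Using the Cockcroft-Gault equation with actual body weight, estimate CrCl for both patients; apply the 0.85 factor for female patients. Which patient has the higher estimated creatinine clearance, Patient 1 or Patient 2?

Patient 1: CrCl = (140 − 91) × 125.3 / (72 × 1.2) = 6139.7 / 86.40 ≈ 71.1 mL/min
Patient 2: CrCl = (140 − 60) × 52.4 / (72 × 3) × 0.85 = 4192.0 / 216.00 × 0.85 ≈ 16.5 mL/min
71.1 vs 16.5 mL/min → Patient 1 is higher.

Patient 1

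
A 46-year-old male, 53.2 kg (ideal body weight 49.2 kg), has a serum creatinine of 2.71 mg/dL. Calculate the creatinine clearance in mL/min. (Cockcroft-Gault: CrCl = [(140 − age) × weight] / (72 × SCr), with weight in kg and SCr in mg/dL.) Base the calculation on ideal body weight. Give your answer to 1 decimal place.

CrCl = (140 − 46) × 49.2 / (72 × 2.71) = 4624.8 / 195.12 ≈ 23.7 mL/min

23.7 mL/min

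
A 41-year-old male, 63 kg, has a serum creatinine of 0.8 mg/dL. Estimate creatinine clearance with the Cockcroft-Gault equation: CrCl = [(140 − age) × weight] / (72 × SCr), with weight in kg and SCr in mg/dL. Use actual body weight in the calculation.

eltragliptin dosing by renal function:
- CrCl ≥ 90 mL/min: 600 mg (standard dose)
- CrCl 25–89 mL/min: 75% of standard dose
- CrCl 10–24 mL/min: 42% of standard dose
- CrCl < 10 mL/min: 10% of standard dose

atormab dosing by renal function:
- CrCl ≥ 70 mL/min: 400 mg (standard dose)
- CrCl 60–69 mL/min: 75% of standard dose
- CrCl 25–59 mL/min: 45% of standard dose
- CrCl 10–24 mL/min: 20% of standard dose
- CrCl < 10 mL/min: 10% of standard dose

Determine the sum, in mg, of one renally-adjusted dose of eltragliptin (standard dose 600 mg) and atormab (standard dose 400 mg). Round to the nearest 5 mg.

CrCl = (140 − 41) × 63 / (72 × 0.8) = 6237.0 / 57.60 ≈ 108.3 mL/min
CrCl ≈ 108 mL/min.
eltragliptin: ≥ 90 mL/min → 100% of 600 mg = 600 mg.
atormab: ≥ 70 mL/min → 100% of 400 mg = 400 mg.
Total = 600 + 400 = 1000 mg.

1000 mg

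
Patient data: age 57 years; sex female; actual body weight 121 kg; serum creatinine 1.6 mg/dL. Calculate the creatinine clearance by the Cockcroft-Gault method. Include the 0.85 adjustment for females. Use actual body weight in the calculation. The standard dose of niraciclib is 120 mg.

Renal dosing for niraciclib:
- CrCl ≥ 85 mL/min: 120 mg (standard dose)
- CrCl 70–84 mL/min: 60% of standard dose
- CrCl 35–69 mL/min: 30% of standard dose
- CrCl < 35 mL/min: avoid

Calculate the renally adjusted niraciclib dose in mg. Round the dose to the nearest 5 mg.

70 mg

CrCl = (140 − 57) × 121 / (72 × 1.6) × 0.85 = 10043.0 / 115.20 × 0.85 ≈ 74.1 mL/min
CrCl ≈ 74 mL/min → bracket 70–84 mL/min.
60% of 120 mg = 72 mg → 70 mg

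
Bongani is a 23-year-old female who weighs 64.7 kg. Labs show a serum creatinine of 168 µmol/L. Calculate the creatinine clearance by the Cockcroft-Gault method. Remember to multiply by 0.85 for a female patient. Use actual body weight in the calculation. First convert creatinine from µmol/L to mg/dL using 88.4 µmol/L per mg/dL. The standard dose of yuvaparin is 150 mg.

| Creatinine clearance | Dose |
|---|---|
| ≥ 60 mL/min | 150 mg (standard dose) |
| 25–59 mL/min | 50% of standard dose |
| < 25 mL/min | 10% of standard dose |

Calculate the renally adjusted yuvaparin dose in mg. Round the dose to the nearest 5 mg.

SCr = 168 / 88.4 = 1.9 mg/dL
CrCl = (140 − 23) × 64.7 / (72 × 1.9) × 0.85 = 7569.9 / 136.80 × 0.85 ≈ 47.0 mL/min
CrCl ≈ 47 mL/min → bracket 25–59 mL/min.
50% of 150 mg = 75 mg

75 mg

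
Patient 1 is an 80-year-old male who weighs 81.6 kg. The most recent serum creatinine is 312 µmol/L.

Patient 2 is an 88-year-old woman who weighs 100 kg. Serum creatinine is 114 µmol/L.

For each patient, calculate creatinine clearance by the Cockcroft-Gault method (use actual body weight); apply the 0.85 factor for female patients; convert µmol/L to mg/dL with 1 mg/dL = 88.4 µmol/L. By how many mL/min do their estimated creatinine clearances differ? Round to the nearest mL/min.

Patient 1: SCr = 312 / 88.4 = 3.529 mg/dL
Patient 1: CrCl = (140 − 80) × 81.6 / (72 × 3.529) = 4896.0 / 254.09 ≈ 19.3 mL/min
Patient 2: SCr = 114 / 88.4 = 1.29 mg/dL
Patient 2: CrCl = (140 − 88) × 100 / (72 × 1.29) × 0.85 = 5200.0 / 92.88 × 0.85 ≈ 47.6 mL/min
|19.3 − 47.6| = 28.3 mL/min

28 mL/min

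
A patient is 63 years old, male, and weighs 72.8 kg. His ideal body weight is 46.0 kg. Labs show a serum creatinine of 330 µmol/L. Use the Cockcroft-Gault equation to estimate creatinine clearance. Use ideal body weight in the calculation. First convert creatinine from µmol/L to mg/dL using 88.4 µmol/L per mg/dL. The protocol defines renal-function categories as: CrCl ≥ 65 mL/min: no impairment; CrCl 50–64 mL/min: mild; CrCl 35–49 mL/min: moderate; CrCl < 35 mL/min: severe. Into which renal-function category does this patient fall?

SCr = 330 / 88.4 = 3.733 mg/dL
CrCl = (140 − 63) × 46 / (72 × 3.733) = 3542.0 / 268.78 ≈ 13.2 mL/min
13 mL/min falls in the 'severe' range.

severe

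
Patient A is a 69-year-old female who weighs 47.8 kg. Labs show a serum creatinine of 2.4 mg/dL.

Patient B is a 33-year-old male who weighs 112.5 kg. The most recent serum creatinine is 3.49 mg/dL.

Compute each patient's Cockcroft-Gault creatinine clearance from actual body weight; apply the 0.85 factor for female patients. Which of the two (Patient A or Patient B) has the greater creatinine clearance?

Patient B

Patient A: CrCl = (140 − 69) × 47.8 / (72 × 2.4) × 0.85 = 3393.8 / 172.80 × 0.85 ≈ 16.7 mL/min
Patient B: CrCl = (140 − 33) × 112.5 / (72 × 3.49) = 12037.5 / 251.28 ≈ 47.9 mL/min
16.7 vs 47.9 mL/min → Patient B is higher.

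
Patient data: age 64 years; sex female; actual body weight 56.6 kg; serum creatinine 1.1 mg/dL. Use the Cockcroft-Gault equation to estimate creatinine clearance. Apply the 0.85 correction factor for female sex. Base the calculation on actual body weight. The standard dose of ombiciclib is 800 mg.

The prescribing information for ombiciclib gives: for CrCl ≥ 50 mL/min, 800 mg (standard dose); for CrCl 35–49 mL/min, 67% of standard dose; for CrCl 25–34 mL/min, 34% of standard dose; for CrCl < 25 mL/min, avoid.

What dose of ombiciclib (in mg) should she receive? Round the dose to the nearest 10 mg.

CrCl = (140 − 64) × 56.6 / (72 × 1.1) × 0.85 = 4301.6 / 79.20 × 0.85 ≈ 46.2 mL/min
CrCl ≈ 46 mL/min → bracket 35–49 mL/min.
67% of 800 mg = 536 mg → 540 mg

540 mg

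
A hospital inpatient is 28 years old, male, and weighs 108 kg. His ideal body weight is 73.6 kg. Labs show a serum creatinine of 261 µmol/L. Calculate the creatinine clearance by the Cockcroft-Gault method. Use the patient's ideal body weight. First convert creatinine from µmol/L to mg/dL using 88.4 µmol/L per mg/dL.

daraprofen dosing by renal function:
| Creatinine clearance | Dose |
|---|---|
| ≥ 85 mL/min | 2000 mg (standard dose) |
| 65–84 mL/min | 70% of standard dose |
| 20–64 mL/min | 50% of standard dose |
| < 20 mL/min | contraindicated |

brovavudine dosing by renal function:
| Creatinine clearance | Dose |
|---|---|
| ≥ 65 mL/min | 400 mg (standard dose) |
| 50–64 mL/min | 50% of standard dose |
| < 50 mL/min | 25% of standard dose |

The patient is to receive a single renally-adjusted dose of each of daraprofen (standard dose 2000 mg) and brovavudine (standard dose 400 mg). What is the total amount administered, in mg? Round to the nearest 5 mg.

SCr = 261 / 88.4 = 2.952 mg/dL
CrCl = (140 − 28) × 73.6 / (72 × 2.952) = 8243.2 / 212.54 ≈ 38.8 mL/min
CrCl ≈ 39 mL/min.
daraprofen: 20–64 mL/min → 50% of 2000 mg = 1000 mg.
brovavudine: < 50 mL/min → 25% of 400 mg = 100 mg.
Total = 1000 + 100 = 1100 mg.

1100 mg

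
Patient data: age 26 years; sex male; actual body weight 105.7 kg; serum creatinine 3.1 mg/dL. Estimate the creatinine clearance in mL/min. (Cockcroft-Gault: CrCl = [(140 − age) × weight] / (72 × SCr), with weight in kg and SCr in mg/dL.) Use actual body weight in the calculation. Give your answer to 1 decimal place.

CrCl = (140 − 26) × 105.7 / (72 × 3.1) = 12049.8 / 223.20 ≈ 54.0 mL/min

54.0 mL/min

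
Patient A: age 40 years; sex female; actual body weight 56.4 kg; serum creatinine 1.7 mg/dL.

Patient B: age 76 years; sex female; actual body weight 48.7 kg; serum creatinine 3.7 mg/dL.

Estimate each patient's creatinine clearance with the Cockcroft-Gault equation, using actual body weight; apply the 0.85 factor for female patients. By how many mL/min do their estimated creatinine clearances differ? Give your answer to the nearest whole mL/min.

Patient A: CrCl = (140 − 40) × 56.4 / (72 × 1.7) × 0.85 = 5640.0 / 122.40 × 0.85 ≈ 39.2 mL/min
Patient B: CrCl = (140 − 76) × 48.7 / (72 × 3.7) × 0.85 = 3116.8 / 266.40 × 0.85 ≈ 9.9 mL/min
|39.2 − 9.9| = 29.3 mL/min

29 mL/min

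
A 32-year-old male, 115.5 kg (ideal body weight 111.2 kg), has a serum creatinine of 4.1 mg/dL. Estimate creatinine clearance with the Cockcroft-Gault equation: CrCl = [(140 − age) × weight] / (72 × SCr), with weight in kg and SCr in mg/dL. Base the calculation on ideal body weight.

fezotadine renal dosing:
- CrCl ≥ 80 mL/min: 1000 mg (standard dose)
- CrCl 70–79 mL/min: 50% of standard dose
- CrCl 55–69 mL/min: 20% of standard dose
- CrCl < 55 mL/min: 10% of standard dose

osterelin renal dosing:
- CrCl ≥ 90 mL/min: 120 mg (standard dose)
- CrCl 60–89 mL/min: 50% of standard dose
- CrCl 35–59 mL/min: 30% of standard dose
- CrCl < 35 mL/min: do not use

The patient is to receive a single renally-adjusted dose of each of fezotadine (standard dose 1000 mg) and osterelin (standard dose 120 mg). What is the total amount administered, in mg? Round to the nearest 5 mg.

135 mg

CrCl = (140 − 32) × 111.2 / (72 × 4.1) = 12009.6 / 295.20 ≈ 40.7 mL/min
CrCl ≈ 41 mL/min.
fezotadine: < 55 mL/min → 10% of 1000 mg = 100 mg.
osterelin: 35–59 mL/min → 30% of 120 mg = 36 mg.
Total = 100 + 36 = 136 mg.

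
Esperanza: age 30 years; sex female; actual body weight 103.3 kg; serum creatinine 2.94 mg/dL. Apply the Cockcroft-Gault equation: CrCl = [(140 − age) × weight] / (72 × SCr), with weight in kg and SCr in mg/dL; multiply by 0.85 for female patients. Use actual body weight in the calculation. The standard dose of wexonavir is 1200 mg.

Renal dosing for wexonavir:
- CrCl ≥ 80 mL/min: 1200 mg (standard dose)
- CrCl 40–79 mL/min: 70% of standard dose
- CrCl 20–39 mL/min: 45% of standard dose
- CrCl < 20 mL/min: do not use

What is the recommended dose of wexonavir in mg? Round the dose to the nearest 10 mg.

840 mg

CrCl = (140 − 30) × 103.3 / (72 × 2.94) × 0.85 = 11363.0 / 211.68 × 0.85 ≈ 45.6 mL/min
CrCl ≈ 46 mL/min → bracket 40–79 mL/min.
70% of 1200 mg = 840 mg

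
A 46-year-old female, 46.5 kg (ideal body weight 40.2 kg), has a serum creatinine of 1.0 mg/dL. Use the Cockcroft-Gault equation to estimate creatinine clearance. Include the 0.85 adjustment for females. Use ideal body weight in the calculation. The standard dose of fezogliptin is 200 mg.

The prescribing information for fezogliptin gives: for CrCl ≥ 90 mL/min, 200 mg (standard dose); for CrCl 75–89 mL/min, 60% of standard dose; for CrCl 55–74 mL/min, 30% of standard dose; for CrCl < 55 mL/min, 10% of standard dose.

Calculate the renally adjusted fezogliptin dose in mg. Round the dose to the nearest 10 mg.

CrCl = (140 − 46) × 40.2 / (72 × 1) × 0.85 = 3778.8 / 72.00 × 0.85 ≈ 44.6 mL/min
CrCl ≈ 45 mL/min → bracket < 55 mL/min.
10% of 200 mg = 20 mg

20 mg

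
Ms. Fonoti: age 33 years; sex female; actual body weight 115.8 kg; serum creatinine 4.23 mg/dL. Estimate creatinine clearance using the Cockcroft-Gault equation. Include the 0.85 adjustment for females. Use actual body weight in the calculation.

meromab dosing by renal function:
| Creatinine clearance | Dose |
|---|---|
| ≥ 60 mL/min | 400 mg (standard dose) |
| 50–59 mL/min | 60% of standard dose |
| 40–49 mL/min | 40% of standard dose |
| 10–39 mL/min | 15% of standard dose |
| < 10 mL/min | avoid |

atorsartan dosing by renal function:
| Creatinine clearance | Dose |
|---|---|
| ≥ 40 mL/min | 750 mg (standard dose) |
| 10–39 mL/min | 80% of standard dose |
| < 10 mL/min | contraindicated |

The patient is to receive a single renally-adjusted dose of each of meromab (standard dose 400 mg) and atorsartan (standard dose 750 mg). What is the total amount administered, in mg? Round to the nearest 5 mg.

CrCl = (140 − 33) × 115.8 / (72 × 4.23) × 0.85 = 12390.6 / 304.56 × 0.85 ≈ 34.6 mL/min
CrCl ≈ 35 mL/min.
meromab: 10–39 mL/min → 15% of 400 mg = 60 mg.
atorsartan: 10–39 mL/min → 80% of 750 mg = 600 mg.
Total = 60 + 600 = 660 mg.

660 mg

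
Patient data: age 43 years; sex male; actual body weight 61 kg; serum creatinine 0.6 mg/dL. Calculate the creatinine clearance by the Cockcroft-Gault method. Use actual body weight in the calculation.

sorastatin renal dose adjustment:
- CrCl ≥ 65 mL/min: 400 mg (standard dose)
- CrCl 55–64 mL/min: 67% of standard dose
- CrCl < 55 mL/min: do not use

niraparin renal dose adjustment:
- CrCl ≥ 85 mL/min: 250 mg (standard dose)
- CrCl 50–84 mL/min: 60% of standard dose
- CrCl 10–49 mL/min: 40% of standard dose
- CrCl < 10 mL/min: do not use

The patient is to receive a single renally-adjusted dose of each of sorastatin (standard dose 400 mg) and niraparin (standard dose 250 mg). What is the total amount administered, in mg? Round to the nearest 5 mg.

650 mg

CrCl = (140 − 43) × 61 / (72 × 0.6) = 5917.0 / 43.20 ≈ 137.0 mL/min
CrCl ≈ 137 mL/min.
sorastatin: ≥ 65 mL/min → 100% of 400 mg = 400 mg.
niraparin: ≥ 85 mL/min → 100% of 250 mg = 250 mg.
Total = 400 + 250 = 650 mg.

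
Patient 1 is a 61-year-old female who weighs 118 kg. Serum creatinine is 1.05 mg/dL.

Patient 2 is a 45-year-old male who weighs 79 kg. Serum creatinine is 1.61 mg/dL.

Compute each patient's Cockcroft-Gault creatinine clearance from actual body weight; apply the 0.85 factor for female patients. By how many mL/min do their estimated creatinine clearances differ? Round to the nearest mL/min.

Patient 1: CrCl = (140 − 61) × 118 / (72 × 1.05) × 0.85 = 9322.0 / 75.60 × 0.85 ≈ 104.8 mL/min
Patient 2: CrCl = (140 − 45) × 79 / (72 × 1.61) = 7505.0 / 115.92 ≈ 64.7 mL/min
|104.8 − 64.7| = 40.1 mL/min

40 mL/min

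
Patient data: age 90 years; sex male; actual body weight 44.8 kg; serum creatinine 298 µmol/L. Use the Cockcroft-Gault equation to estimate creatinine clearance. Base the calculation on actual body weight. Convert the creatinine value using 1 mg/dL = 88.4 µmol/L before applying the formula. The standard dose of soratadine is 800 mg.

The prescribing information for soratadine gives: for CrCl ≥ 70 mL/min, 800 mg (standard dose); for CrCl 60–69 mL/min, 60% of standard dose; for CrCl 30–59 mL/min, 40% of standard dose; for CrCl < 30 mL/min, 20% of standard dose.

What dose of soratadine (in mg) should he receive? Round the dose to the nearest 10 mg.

160 mg

SCr = 298 / 88.4 = 3.371 mg/dL
CrCl = (140 − 90) × 44.8 / (72 × 3.371) = 2240.0 / 242.71 ≈ 9.2 mL/min
CrCl ≈ 9 mL/min → bracket < 30 mL/min.
20% of 800 mg = 160 mg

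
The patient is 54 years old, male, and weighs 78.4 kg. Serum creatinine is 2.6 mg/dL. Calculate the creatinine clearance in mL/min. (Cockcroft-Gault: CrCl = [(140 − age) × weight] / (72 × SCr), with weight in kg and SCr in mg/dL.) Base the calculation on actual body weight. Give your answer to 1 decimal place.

36.0 mL/min

CrCl = (140 − 54) × 78.4 / (72 × 2.6) = 6742.4 / 187.20 ≈ 36.0 mL/min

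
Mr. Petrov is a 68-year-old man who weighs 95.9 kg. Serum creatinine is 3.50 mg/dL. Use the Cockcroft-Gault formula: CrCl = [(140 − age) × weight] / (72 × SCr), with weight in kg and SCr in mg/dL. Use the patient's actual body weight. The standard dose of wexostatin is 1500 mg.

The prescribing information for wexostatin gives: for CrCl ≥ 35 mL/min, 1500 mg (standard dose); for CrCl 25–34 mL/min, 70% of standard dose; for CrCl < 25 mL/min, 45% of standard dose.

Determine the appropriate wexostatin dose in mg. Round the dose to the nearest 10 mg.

1050 mg

CrCl = (140 − 68) × 95.9 / (72 × 3.5) = 6904.8 / 252.00 ≈ 27.4 mL/min
CrCl ≈ 27 mL/min → bracket 25–34 mL/min.
70% of 1500 mg = 1050 mg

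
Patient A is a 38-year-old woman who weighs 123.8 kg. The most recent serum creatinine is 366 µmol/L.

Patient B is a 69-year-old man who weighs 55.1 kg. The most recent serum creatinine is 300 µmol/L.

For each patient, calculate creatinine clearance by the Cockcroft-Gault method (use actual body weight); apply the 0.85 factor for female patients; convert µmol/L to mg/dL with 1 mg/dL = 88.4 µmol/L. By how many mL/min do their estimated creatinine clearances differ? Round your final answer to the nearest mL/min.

20 mL/min

Patient A: SCr = 366 / 88.4 = 4.14 mg/dL
Patient A: CrCl = (140 − 38) × 123.8 / (72 × 4.14) × 0.85 = 12627.6 / 298.08 × 0.85 ≈ 36.0 mL/min
Patient B: SCr = 300 / 88.4 = 3.394 mg/dL
Patient B: CrCl = (140 − 69) × 55.1 / (72 × 3.394) = 3912.1 / 244.37 ≈ 16.0 mL/min
|36.0 − 16.0| = 20.0 mL/min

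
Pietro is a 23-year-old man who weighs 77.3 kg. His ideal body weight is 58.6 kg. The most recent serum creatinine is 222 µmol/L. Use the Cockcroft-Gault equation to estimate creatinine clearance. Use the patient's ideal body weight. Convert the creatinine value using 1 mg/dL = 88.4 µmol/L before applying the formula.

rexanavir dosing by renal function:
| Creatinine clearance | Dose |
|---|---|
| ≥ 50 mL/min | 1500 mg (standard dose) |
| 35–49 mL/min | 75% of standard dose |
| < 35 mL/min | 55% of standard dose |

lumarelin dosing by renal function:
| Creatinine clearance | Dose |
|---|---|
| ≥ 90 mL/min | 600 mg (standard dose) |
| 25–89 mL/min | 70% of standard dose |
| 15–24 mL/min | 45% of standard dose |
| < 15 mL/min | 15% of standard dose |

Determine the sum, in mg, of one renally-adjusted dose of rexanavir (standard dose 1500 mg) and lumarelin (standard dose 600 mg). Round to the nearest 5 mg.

SCr = 222 / 88.4 = 2.511 mg/dL
CrCl = (140 − 23) × 58.6 / (72 × 2.511) = 6856.2 / 180.79 ≈ 37.9 mL/min
CrCl ≈ 38 mL/min.
rexanavir: 35–49 mL/min → 75% of 1500 mg = 1125 mg.
lumarelin: 25–89 mL/min → 70% of 600 mg = 420 mg.
Total = 1125 + 420 = 1545 mg.

1545 mg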